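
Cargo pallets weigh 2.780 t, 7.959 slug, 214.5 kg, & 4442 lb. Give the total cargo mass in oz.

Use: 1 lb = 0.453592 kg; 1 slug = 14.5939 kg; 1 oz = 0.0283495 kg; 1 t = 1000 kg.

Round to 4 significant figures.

1.808×10⁵ oz

2.780 t × 1000 = 2780 kg
7.959 slug × 14.5939 = 116.153 kg
214.5 kg (already kg)
4442 lb × 0.453592 = 2014.86 kg
Total: 2780 + 116.153 + 214.5 + 2014.86 = 5125.51 kg
In oz: 5125.51 / 0.0283495 = 180797 oz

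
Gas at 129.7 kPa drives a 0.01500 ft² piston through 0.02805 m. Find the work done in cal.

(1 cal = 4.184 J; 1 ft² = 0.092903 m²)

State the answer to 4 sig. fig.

129.7 kPa → 129700 Pa
0.01500 ft² → 0.00139354 m²
F = P × A = 129700 × 0.00139354 = 180.742 N
W = F × d = 180.742 × 0.02805 = 5.06981 J
In cal: 5.06981 / 4.184 = 1.21171 cal

1.212 cal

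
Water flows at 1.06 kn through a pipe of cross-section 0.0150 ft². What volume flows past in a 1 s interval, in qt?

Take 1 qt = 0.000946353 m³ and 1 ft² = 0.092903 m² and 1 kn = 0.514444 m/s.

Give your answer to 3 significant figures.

1.06 kn × 0.514444 = 0.545311 m/s
0.0150 ft² × 0.092903 = 0.00139354 m²
V = v × A × t = 0.545311 m/s × 0.00139354 m² × 1 s = 7.59913×10⁻⁴ m³
7.59913×10⁻⁴ m³ ÷ (0.000946353 m³/qt) = 0.802991 qt

0.803 qt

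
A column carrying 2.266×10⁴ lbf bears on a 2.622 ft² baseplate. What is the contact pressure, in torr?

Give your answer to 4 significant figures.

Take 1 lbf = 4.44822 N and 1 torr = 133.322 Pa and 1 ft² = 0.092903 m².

2.266×10⁴ lbf × 4.44822 → 100797 N
2.622 ft² × 0.092903 → 0.243592 m²
P = F / A = 100797 N / 0.243592 m² = 413794 Pa
413794 Pa ÷ (133.322 Pa/torr) = 3103.72 torr

3104 torr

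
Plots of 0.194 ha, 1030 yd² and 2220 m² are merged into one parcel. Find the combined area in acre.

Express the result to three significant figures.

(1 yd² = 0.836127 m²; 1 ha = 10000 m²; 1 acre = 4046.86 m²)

1.24 acre

0.194 ha × 10000 = 1940 m²
1030 yd² × 0.836127 = 861.211 m²
2220 m² (already m²)
Total: 1940 + 861.211 + 2220 = 5021.21 m²
In acre: 5021.21 / 4046.86 = 1.24077 acre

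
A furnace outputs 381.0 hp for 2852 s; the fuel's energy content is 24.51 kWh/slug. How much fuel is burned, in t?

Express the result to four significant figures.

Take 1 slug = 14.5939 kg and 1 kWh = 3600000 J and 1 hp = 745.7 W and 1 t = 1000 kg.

0.1340 t

381.0 hp → 284112 W
E = P × t = 284112 × 2852 = 8.10287×10⁸ J
24.51 kWh/slug → 6.04609×10⁶ J/kg
m = E / e_s = 8.10287×10⁸ / 6.04609×10⁶ = 134.018 kg
In t: 134.018 / 1000 = 0.134018 t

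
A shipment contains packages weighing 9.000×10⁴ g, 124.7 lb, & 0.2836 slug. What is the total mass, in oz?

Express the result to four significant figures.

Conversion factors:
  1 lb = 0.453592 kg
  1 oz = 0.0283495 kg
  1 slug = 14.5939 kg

9.000×10⁴ g × 0.001 = 90 kg
124.7 lb × 0.453592 = 56.5629 kg
0.2836 slug × 14.5939 = 4.13883 kg
Combined: 90 + 56.5629 + 4.13883 = 150.702 kg
In oz: 150.702 / 0.0283495 = 5315.86 oz

5316 oz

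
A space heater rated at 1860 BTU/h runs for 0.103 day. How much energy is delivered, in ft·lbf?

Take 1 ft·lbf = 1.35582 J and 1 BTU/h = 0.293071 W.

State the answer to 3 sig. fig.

3.58×10⁶ ft·lbf

1860 BTU/h × 0.293071 = 545.112 W
0.103 day × 86400 = 8899.2 s
E = P × t = 545.112 W × 8899.2 s = 4.85106×10⁶ J
4.85106×10⁶ J ÷ (1.35582 J/ft·lbf) = 3.57795×10⁶ ft·lbf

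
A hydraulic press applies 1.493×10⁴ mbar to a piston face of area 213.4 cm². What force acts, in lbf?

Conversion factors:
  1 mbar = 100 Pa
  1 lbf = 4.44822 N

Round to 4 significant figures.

1.493×10⁴ mbar × 100 = 1.493×10⁶ Pa
213.4 cm² × 0.0001 = 0.02134 m²
F = P × A = 1.493×10⁶ Pa × 0.02134 m² = 31860.6 N
31860.6 N ÷ (4.44822 N/lbf) = 7162.55 lbf

7163 lbf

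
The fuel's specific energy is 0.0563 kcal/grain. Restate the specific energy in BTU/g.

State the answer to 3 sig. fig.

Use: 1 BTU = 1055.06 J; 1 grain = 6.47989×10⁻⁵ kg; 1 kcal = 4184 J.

3.45 BTU/g

0.0563 kcal/grain × 4184 J/kcal ÷ 6.47989×10⁻⁵ kg/grain = 3.63523×10⁶ J/kg
3.63523×10⁶ J/kg ÷ 1055.06 J/BTU × 0.001 kg/g = 3.44552 BTU/g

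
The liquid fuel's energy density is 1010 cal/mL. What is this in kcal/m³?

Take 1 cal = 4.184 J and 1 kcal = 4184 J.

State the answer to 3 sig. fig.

1010 cal/mL × 4.184 J/cal ÷ 10⁻⁶ m³/mL = 4.22584×10⁹ J/m³
4.22584×10⁹ J/m³ ÷ 4184 J/kcal = 1.01×10⁶ kcal/m³

1.01×10⁶ kcal/m³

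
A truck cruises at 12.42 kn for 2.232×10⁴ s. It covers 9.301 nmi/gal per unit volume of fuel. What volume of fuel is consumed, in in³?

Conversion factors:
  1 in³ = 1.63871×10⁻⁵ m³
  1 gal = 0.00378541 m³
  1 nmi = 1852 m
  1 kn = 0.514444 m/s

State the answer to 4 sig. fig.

1912 in³

12.42 kn → 6.38939 m/s
d = v × t = 6.38939 × 22320 = 142611 m
9.301 nmi/gal → 4.55049×10⁶ m/m³
V = d / (distance per unit fuel) = 142611 / 4.55049×10⁶ = 0.0313397 m³
In in³: 0.0313397 / 1.63871×10⁻⁵ = 1912.46 in³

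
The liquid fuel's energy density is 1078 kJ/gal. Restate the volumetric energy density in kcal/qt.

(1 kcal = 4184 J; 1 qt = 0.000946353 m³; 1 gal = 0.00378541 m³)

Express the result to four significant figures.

1078 kJ/gal × 1000 J/kJ ÷ 0.00378541 m³/gal = 2.84778×10⁸ J/m³
2.84778×10⁸ J/m³ ÷ 4184 J/kcal × 0.000946353 m³/qt = 64.4122 kcal/qt

64.41 kcal/qt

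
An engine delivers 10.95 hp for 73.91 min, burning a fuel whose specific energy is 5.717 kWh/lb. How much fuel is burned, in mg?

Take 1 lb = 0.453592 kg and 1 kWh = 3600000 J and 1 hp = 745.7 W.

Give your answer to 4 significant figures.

10.95 hp → 8165.42 W
73.91 min → 4434.6 s
E = P × t = 8165.42 × 4434.6 = 3.62104×10⁷ J
5.717 kWh/lb → 4.53738×10⁷ J/kg
m = E / e_s = 3.62104×10⁷ / 4.53738×10⁷ = 0.798046 kg
In mg: 0.798046 / 10⁻⁶ = 798046 mg

7.980×10⁵ mg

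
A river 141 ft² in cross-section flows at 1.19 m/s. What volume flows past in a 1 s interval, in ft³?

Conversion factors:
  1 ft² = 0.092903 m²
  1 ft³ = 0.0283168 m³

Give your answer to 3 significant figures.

550 ft³

141 ft² × 0.092903 = 13.0993 m²
V = v × A × t = 1.19 m/s × 13.0993 m² × 1 s = 15.5882 m³
15.5882 m³ ÷ (0.0283168 m³/ft³) = 550.493 ft³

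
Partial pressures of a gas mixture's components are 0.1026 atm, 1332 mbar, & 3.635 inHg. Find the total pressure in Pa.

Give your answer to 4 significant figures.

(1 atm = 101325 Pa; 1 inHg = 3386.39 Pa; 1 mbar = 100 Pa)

0.1026 atm × 101325 → 10395.9 Pa
1332 mbar × 100 → 133200 Pa
3.635 inHg × 3386.39 → 12309.5 Pa
Total: 10395.9 + 133200 + 12309.5 = 155905 Pa

1.559×10⁵ Pa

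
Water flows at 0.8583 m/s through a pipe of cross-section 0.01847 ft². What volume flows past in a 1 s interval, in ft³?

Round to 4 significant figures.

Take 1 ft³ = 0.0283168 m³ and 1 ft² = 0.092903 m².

0.05201 ft³

0.01847 ft² × 0.092903 = 0.00171592 m²
V = v × A × t = 0.8583 m/s × 0.00171592 m² × 1 s = 0.00147277 m³
0.00147277 m³ ÷ (0.0283168 m³/ft³) = 0.0520105 ft³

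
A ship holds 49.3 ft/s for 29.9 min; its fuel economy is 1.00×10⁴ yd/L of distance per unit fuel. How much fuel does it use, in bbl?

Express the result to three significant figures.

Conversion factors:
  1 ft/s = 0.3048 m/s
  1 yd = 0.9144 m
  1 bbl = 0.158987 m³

0.0185 bbl

49.3 ft/s → 15.0266 m/s
29.9 min → 1794 s
d = v × t = 15.0266 × 1794 = 26957.7 m
1.00×10⁴ yd/L → 9.144×10⁶ m/m³
V = d / (distance per unit fuel) = 26957.7 / 9.144×10⁶ = 0.00294813 m³
In bbl: 0.00294813 / 0.158987 = 0.0185432 bbl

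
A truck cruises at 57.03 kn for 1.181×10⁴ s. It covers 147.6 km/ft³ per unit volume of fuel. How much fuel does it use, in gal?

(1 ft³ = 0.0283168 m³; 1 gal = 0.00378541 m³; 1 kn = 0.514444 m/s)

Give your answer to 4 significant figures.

57.03 kn → 29.3387 m/s
d = v × t = 29.3387 × 11810 = 346490 m
147.6 km/ft³ → 5.21245×10⁶ m/m³
V = d / (distance per unit fuel) = 346490 / 5.21245×10⁶ = 0.0664735 m³
In gal: 0.0664735 / 0.00378541 = 17.5604 gal

17.56 gal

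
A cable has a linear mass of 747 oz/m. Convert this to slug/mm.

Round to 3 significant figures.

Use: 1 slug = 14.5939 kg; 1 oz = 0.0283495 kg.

0.00145 slug/mm

747 oz/m × 0.0283495 kg/oz = 21.1771 kg/m
21.1771 kg/m ÷ 14.5939 kg/slug × 0.001 m/mm = 0.00145109 slug/mm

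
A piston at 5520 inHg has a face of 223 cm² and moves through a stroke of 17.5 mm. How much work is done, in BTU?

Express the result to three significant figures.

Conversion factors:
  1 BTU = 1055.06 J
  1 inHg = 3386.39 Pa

5520 inHg → 1.86929×10⁷ Pa
223 cm² → 0.0223 m²
F = P × A = 1.86929×10⁷ × 0.0223 = 416852 N
17.5 mm → 0.0175 m
W = F × d = 416852 × 0.0175 = 7294.91 J
In BTU: 7294.91 / 1055.06 = 6.91421 BTU

6.91 BTU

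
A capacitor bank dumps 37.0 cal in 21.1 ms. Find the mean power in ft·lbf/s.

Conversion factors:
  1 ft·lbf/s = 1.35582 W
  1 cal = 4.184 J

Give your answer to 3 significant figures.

5410 ft·lbf/s

37.0 cal × 4.184 → 154.808 J
21.1 ms × 0.001 → 0.0211 s
P = E / t = 154.808 J / 0.0211 s = 7336.87 W
7336.87 W ÷ (1.35582 W/ft·lbf/s) = 5411.39 ft·lbf/s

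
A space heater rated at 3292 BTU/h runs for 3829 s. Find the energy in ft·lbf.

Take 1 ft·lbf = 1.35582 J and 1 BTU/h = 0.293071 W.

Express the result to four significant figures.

2.725×10⁶ ft·lbf

3292 BTU/h × 0.293071 → 964.79 W
E = P × t = 964.79 W × 3829 s = 3.69418×10⁶ J
3.69418×10⁶ J ÷ (1.35582 J/ft·lbf) = 2.72468×10⁶ ft·lbf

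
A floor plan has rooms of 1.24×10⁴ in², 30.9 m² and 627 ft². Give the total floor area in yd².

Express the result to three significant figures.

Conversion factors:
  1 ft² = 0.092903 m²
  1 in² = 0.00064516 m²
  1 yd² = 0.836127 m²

116 yd²

1.24×10⁴ in² × 0.00064516 = 7.99998 m²
30.9 m² (already m²)
627 ft² × 0.092903 = 58.2502 m²
Sum: 7.99998 + 30.9 + 58.2502 = 97.1502 m²
In yd²: 97.1502 / 0.836127 = 116.191 yd²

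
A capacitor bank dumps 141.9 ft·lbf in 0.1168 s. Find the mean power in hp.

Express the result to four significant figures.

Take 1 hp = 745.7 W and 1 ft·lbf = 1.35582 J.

2.209 hp

141.9 ft·lbf × 1.35582 = 192.391 J
P = E / t = 192.391 J / 0.1168 s = 1647.18 W
1647.18 W ÷ (745.7 W/hp) = 2.2089 hp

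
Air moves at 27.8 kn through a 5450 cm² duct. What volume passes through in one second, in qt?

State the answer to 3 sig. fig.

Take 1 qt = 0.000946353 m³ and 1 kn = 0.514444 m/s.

8240 qt

27.8 kn × 0.514444 → 14.3015 m/s
5450 cm² × 0.0001 → 0.545 m²
V = v × A × t = 14.3015 m/s × 0.545 m² × 1 s = 7.79432 m³
7.79432 m³ ÷ (0.000946353 m³/qt) = 8236.17 qt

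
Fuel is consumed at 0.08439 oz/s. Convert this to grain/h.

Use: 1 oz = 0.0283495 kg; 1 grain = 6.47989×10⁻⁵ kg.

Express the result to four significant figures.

0.08439 oz/s × 0.0283495 kg/oz = 0.00239241 kg/s
0.00239241 kg/s ÷ 6.47989×10⁻⁵ kg/grain × 3600 s/h = 132914 grain/h

1.329×10⁵ grain/h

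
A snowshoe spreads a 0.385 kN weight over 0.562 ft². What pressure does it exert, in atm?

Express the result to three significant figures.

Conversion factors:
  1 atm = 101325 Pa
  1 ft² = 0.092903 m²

0.0728 atm

0.385 kN × 1000 = 385 N
0.562 ft² × 0.092903 = 0.0522115 m²
P = F / A = 385 N / 0.0522115 m² = 7373.85 Pa
7373.85 Pa ÷ (101325 Pa/atm) = 0.0727742 atm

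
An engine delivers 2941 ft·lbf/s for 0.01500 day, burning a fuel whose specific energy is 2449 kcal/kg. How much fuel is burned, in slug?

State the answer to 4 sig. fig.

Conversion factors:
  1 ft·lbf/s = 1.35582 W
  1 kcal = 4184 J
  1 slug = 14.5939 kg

2941 ft·lbf/s → 3987.47 W
0.01500 day → 1296 s
E = P × t = 3987.47 × 1296 = 5.16776×10⁶ J
2449 kcal/kg → 1.02466×10⁷ J/kg
m = E / e_s = 5.16776×10⁶ / 1.02466×10⁷ = 0.504339 kg
In slug: 0.504339 / 14.5939 = 0.0345582 slug

0.03456 slug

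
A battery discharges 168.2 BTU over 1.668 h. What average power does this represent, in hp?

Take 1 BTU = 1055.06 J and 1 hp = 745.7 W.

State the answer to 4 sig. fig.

0.03963 hp

168.2 BTU × 1055.06 → 177461 J
1.668 h × 3600 → 6004.8 s
P = E / t = 177461 J / 6004.8 s = 29.5532 W
29.5532 W ÷ (745.7 W/hp) = 0.0396315 hp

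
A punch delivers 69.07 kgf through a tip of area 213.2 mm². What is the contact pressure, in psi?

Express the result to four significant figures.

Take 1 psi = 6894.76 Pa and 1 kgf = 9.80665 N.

69.07 kgf × 9.80665 = 677.345 N
213.2 mm² × 10⁻⁶ = 2.132×10⁻⁴ m²
P = F / A = 677.345 N / 2.132×10⁻⁴ m² = 3.17704×10⁶ Pa
3.17704×10⁶ Pa ÷ (6894.76 Pa/psi) = 460.791 psi

460.8 psi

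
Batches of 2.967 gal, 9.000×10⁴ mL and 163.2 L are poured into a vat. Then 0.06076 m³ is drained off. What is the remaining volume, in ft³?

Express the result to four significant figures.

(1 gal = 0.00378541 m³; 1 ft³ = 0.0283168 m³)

7.193 ft³

2.967 gal × 0.00378541 → 0.0112313 m³
9.000×10⁴ mL × 10⁻⁶ → 0.09 m³
163.2 L × 0.001 → 0.1632 m³
0.06076 m³ (already m³)
Result: 0.0112313 + 0.09 + 0.1632 − 0.06076 = 0.203671 m³
In ft³: 0.203671 / 0.0283168 = 7.19259 ft³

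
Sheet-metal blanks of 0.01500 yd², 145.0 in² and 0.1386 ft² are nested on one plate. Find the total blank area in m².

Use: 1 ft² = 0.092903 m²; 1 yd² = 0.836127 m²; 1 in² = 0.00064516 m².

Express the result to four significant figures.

0.01500 yd² × 0.836127 = 0.0125419 m²
145.0 in² × 0.00064516 = 0.0935482 m²
0.1386 ft² × 0.092903 = 0.0128764 m²
Total: 0.0125419 + 0.0935482 + 0.0128764 = 0.118966 m²

0.1190 m²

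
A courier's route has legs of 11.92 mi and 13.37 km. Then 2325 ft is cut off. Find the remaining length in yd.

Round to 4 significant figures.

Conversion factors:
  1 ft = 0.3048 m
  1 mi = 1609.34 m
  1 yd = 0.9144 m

3.483×10⁴ yd

11.92 mi × 1609.34 = 19183.3 m
13.37 km × 1000 = 13370 m
2325 ft × 0.3048 = 708.66 m
Result: 19183.3 + 13370 − 708.66 = 31844.6 m
In yd: 31844.6 / 0.9144 = 34825.7 yd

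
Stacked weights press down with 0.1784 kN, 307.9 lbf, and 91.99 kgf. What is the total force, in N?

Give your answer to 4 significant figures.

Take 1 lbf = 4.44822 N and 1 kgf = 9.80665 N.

0.1784 kN × 1000 = 178.4 N
307.9 lbf × 4.44822 = 1369.61 N
91.99 kgf × 9.80665 = 902.114 N
Combined: 178.4 + 1369.61 + 902.114 = 2450.12 N

2450 N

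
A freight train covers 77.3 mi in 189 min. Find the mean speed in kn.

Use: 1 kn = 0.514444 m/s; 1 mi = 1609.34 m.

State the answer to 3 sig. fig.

77.3 mi × 1609.34 → 124402 m
189 min × 60 → 11340 s
v = d / t = 124402 m / 11340 s = 10.9702 m/s
10.9702 m/s ÷ (0.514444 m/s/kn) = 21.3244 kn

21.3 kn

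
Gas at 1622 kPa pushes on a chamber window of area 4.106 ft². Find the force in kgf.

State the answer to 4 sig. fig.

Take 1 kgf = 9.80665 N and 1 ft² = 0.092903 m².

6.309×10⁴ kgf

1622 kPa × 1000 = 1.622×10⁶ Pa
4.106 ft² × 0.092903 = 0.38146 m²
F = P × A = 1.622×10⁶ Pa × 0.38146 m² = 618728 N
618728 N ÷ (9.80665 N/kgf) = 63092.7 kgf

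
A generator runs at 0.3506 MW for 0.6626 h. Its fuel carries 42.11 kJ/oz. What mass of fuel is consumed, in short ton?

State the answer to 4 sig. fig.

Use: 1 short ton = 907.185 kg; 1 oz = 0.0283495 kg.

0.6206 short ton

0.3506 MW → 350600 W
0.6626 h → 2385.36 s
E = P × t = 350600 × 2385.36 = 8.36307×10⁸ J
42.11 kJ/oz → 1.48539×10⁶ J/kg
m = E / e_s = 8.36307×10⁸ / 1.48539×10⁶ = 563.022 kg
In short ton: 563.022 / 907.185 = 0.620625 short ton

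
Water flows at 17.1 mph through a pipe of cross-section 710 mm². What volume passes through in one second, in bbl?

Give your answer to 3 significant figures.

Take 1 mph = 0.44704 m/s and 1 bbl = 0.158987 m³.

0.0341 bbl

17.1 mph × 0.44704 = 7.64438 m/s
710 mm² × 10⁻⁶ = 7.1×10⁻⁴ m²
V = v × A × t = 7.64438 m/s × 7.1×10⁻⁴ m² × 1 s = 0.00542751 m³
0.00542751 m³ ÷ (0.158987 m³/bbl) = 0.0341381 bbl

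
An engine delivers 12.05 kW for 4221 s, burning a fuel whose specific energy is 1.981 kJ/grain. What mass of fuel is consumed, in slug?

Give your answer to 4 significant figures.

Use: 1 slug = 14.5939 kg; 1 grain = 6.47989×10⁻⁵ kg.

0.1140 slug

12.05 kW → 12050 W
E = P × t = 12050 × 4221 = 5.0863×10⁷ J
1.981 kJ/grain → 3.05715×10⁷ J/kg
m = E / e_s = 5.0863×10⁷ / 3.05715×10⁷ = 1.66374 kg
In slug: 1.66374 / 14.5939 = 0.114002 slug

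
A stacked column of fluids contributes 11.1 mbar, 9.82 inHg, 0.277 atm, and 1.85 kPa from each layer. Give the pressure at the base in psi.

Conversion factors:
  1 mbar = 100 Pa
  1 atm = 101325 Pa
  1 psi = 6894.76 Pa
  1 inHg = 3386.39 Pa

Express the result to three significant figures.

9.32 psi

11.1 mbar × 100 = 1110 Pa
9.82 inHg × 3386.39 = 33254.3 Pa
0.277 atm × 101325 = 28067 Pa
1.85 kPa × 1000 = 1850 Pa
Combined: 1110 + 33254.3 + 28067 + 1850 = 64281.3 Pa
In psi: 64281.3 / 6894.76 = 9.32321 psi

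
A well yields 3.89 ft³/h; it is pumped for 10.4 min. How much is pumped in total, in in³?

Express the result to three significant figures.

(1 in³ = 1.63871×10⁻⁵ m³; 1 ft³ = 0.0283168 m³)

3.89 ft³/h → 3.05979×10⁻⁵ m³/s
10.4 min → 624 s
V = Q × t = 3.05979×10⁻⁵ × 624 = 0.0190931 m³
In in³: 0.0190931 / 1.63871×10⁻⁵ = 1165.13 in³

1170 in³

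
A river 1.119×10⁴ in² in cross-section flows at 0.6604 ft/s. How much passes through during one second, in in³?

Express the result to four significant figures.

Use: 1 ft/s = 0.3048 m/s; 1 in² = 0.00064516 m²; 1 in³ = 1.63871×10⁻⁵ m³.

0.6604 ft/s × 0.3048 = 0.20129 m/s
1.119×10⁴ in² × 0.00064516 = 7.21934 m²
V = v × A × t = 0.20129 m/s × 7.21934 m² × 1 s = 1.45318 m³
1.45318 m³ ÷ (1.63871×10⁻⁵ m³/in³) = 88678.3 in³

8.868×10⁴ in³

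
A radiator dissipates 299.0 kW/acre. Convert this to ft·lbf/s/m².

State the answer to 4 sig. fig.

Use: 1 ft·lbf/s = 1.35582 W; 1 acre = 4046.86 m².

299.0 kW/acre × 1000 W/kW ÷ 4046.86 m²/acre = 73.8844 W/m²
73.8844 W/m² ÷ 1.35582 W/ft·lbf/s = 54.4943 ft·lbf/s/m²

54.49 ft·lbf/s/m²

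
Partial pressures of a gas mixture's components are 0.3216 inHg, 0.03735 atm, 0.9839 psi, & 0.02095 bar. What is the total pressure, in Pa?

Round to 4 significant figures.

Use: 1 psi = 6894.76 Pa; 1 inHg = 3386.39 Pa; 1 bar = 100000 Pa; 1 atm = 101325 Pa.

0.3216 inHg × 3386.39 = 1089.06 Pa
0.03735 atm × 101325 = 3784.49 Pa
0.9839 psi × 6894.76 = 6783.75 Pa
0.02095 bar × 100000 = 2095 Pa
Total: 1089.06 + 3784.49 + 6783.75 + 2095 = 13752.3 Pa

1.375×10⁴ Pa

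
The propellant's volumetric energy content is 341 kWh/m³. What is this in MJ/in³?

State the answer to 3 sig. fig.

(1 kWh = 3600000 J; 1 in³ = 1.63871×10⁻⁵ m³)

341 kWh/m³ × 3600000 J/kWh = 1.2276×10⁹ J/m³
1.2276×10⁹ J/m³ ÷ 1000000 J/MJ × 1.63871×10⁻⁵ m³/in³ = 0.0201168 MJ/in³

0.0201 MJ/in³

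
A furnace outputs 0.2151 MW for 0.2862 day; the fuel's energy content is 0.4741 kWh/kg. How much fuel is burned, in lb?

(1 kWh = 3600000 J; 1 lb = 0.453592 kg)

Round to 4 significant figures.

6870 lb

0.2151 MW → 215100 W
0.2862 day → 24727.7 s
E = P × t = 215100 × 24727.7 = 5.31893×10⁹ J
0.4741 kWh/kg → 1.70676×10⁶ J/kg
m = E / e_s = 5.31893×10⁹ / 1.70676×10⁶ = 3116.39 kg
In lb: 3116.39 / 0.453592 = 6870.47 lb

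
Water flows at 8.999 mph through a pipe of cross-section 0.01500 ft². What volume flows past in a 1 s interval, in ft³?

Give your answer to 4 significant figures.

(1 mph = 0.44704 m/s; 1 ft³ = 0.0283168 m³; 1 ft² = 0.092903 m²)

8.999 mph × 0.44704 = 4.02291 m/s
0.01500 ft² × 0.092903 = 0.00139354 m²
V = v × A × t = 4.02291 m/s × 0.00139354 m² × 1 s = 0.00560609 m³
0.00560609 m³ ÷ (0.0283168 m³/ft³) = 0.197978 ft³

0.1980 ft³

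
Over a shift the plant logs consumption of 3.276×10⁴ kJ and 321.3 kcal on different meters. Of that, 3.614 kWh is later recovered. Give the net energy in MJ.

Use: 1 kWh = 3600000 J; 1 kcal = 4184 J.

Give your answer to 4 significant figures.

21.09 MJ

3.276×10⁴ kJ × 1000 → 3.276×10⁷ J
321.3 kcal × 4184 → 1.34432×10⁶ J
3.614 kWh × 3600000 → 1.30104×10⁷ J
Result: 3.276×10⁷ + 1.34432×10⁶ − 1.30104×10⁷ = 2.10939×10⁷ J
In MJ: 2.10939×10⁷ / 1000000 = 21.0939 MJ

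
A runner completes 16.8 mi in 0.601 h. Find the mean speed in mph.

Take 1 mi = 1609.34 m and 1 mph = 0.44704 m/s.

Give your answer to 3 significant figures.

28.0 mph

16.8 mi × 1609.34 = 27036.9 m
0.601 h × 3600 = 2163.6 s
v = d / t = 27036.9 m / 2163.6 s = 12.4963 m/s
12.4963 m/s ÷ (0.44704 m/s/mph) = 27.9534 mph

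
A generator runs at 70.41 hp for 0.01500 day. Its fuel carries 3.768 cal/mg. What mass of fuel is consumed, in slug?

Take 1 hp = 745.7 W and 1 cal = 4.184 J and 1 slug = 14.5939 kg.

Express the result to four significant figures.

0.2958 slug

70.41 hp → 52504.7 W
0.01500 day → 1296 s
E = P × t = 52504.7 × 1296 = 6.80461×10⁷ J
3.768 cal/mg → 1.57653×10⁷ J/kg
m = E / e_s = 6.80461×10⁷ / 1.57653×10⁷ = 4.31619 kg
In slug: 4.31619 / 14.5939 = 0.295753 slug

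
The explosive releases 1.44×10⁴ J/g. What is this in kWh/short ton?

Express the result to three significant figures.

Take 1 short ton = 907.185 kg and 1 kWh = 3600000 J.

1.44×10⁴ J/g ÷ 0.001 kg/g = 1.44×10⁷ J/kg
1.44×10⁷ J/kg ÷ 3600000 J/kWh × 907.185 kg/short ton = 3628.74 kWh/short ton

3630 kWh/short ton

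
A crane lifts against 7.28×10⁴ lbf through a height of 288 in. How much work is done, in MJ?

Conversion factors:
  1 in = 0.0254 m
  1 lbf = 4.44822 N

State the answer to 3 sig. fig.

7.28×10⁴ lbf × 4.44822 → 323830 N
288 in × 0.0254 → 7.3152 m
W = F × d = 323830 N × 7.3152 m = 2.36888×10⁶ J
2.36888×10⁶ J ÷ (1000000 J/MJ) = 2.36888 MJ

2.37 MJ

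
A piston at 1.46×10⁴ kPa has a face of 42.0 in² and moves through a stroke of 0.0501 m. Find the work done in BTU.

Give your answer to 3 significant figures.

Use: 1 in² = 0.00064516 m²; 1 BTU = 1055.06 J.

1.46×10⁴ kPa → 1.46×10⁷ Pa
42.0 in² → 0.0270967 m²
F = P × A = 1.46×10⁷ × 0.0270967 = 395612 N
W = F × d = 395612 × 0.0501 = 19820.2 J
In BTU: 19820.2 / 1055.06 = 18.7859 BTU

18.8 BTU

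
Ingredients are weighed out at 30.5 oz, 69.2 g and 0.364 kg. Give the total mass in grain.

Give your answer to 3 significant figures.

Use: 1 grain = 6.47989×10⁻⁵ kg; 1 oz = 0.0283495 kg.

30.5 oz × 0.0283495 = 0.86466 kg
69.2 g × 0.001 = 0.0692 kg
0.364 kg (already kg)
Total: 0.86466 + 0.0692 + 0.364 = 1.29786 kg
In grain: 1.29786 / 6.47989×10⁻⁵ = 20029 grain

2.00×10⁴ grain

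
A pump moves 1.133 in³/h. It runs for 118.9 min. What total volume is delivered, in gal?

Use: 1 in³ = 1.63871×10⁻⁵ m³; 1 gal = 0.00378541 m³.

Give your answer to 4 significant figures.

0.009720 gal

1.133 in³/h → 5.15738×10⁻⁹ m³/s
118.9 min → 7134 s
V = Q × t = 5.15738×10⁻⁹ × 7134 = 3.67927×10⁻⁵ m³
In gal: 3.67927×10⁻⁵ / 0.00378541 = 0.00971961 gal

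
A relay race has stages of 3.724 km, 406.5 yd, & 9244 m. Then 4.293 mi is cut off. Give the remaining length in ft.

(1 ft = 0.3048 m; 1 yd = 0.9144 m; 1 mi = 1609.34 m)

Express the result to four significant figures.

2.110×10⁴ ft

3.724 km × 1000 = 3724 m
406.5 yd × 0.9144 = 371.704 m
9244 m (already m)
4.293 mi × 1609.34 = 6908.9 m
Net: 3724 + 371.704 + 9244 − 6908.9 = 6430.8 m
In ft: 6430.8 / 0.3048 = 21098.4 ft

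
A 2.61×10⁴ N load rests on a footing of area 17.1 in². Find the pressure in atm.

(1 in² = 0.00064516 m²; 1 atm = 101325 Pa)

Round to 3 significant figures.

23.3 atm

17.1 in² × 0.00064516 = 0.0110322 m²
P = F / A = 26100 N / 0.0110322 m² = 2.3658×10⁶ Pa
2.3658×10⁶ Pa ÷ (101325 Pa/atm) = 23.3486 atm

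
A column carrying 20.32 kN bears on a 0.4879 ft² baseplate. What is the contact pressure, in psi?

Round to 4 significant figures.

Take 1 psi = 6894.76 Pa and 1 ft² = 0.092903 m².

65.02 psi

20.32 kN × 1000 → 20320 N
0.4879 ft² × 0.092903 → 0.0453274 m²
P = F / A = 20320 N / 0.0453274 m² = 448294 Pa
448294 Pa ÷ (6894.76 Pa/psi) = 65.0195 psi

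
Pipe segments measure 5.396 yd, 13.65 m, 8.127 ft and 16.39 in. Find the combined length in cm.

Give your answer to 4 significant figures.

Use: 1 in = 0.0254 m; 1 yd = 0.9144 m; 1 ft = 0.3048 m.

2148 cm

5.396 yd × 0.9144 → 4.9341 m
13.65 m (already m)
8.127 ft × 0.3048 → 2.47711 m
16.39 in × 0.0254 → 0.416306 m
Sum: 4.9341 + 13.65 + 2.47711 + 0.416306 = 21.4775 m
In cm: 21.4775 / 0.01 = 2147.75 cm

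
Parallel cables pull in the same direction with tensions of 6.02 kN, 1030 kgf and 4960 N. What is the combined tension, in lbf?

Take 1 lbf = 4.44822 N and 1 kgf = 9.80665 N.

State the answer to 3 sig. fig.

6.02 kN × 1000 → 6020 N
1030 kgf × 9.80665 → 10100.8 N
4960 N (already N)
Total: 6020 + 10100.8 + 4960 = 21080.8 N
In lbf: 21080.8 / 4.44822 = 4739.15 lbf

4740 lbf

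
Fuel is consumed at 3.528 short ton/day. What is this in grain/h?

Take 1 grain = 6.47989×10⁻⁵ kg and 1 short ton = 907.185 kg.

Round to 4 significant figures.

3.528 short ton/day × 907.185 kg/short ton ÷ 86400 s/day = 0.0370434 kg/s
0.0370434 kg/s ÷ 6.47989×10⁻⁵ kg/grain × 3600 s/h = 2.058×10⁶ grain/h

2.058×10⁶ grain/h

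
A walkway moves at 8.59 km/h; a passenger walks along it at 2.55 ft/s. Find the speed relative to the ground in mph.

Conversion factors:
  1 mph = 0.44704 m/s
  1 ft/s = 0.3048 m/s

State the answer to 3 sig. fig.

7.08 mph

8.59 km/h × (1/3.6) = 2.38611 m/s
2.55 ft/s × 0.3048 = 0.77724 m/s
Sum: 2.38611 + 0.77724 = 3.16335 m/s
In mph: 3.16335 / 0.44704 = 7.07621 mph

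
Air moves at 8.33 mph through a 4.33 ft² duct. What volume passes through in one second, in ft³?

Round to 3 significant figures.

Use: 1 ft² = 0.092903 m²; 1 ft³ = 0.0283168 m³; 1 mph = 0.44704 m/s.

8.33 mph × 0.44704 = 3.72384 m/s
4.33 ft² × 0.092903 = 0.40227 m²
V = v × A × t = 3.72384 m/s × 0.40227 m² × 1 s = 1.49799 m³
1.49799 m³ ÷ (0.0283168 m³/ft³) = 52.9011 ft³

52.9 ft³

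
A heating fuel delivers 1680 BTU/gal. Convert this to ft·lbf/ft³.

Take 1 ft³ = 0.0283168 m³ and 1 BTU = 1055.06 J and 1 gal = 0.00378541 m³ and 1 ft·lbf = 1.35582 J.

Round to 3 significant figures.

1680 BTU/gal × 1055.06 J/BTU ÷ 0.00378541 m³/gal = 4.68245×10⁸ J/m³
4.68245×10⁸ J/m³ ÷ 1.35582 J/ft·lbf × 0.0283168 m³/ft³ = 9.77947×10⁶ ft·lbf/ft³

9.78×10⁶ ft·lbf/ft³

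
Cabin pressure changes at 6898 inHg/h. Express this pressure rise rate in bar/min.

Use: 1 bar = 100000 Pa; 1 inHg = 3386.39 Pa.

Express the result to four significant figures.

3.893 bar/min

6898 inHg/h × 3386.39 Pa/inHg ÷ 3600 s/h = 6488.7 Pa/s
6488.7 Pa/s ÷ 100000 Pa/bar × 60 s/min = 3.89322 bar/min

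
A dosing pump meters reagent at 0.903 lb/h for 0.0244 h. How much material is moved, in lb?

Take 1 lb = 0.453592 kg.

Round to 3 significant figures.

0.903 lb/h → 1.13776×10⁻⁴ kg/s
0.0244 h → 87.84 s
m = ṁ × t = 1.13776×10⁻⁴ × 87.84 = 0.00999408 kg
In lb: 0.00999408 / 0.453592 = 0.0220332 lb

0.0220 lb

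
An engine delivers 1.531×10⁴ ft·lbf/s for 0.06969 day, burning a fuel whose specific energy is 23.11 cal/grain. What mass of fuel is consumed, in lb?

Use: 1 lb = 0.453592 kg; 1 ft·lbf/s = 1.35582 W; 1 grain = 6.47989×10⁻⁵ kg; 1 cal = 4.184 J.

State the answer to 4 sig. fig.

1.531×10⁴ ft·lbf/s → 20757.6 W
0.06969 day → 6021.22 s
E = P × t = 20757.6 × 6021.22 = 1.24986×10⁸ J
23.11 cal/grain → 1.49219×10⁶ J/kg
m = E / e_s = 1.24986×10⁸ / 1.49219×10⁶ = 83.7601 kg
In lb: 83.7601 / 0.453592 = 184.66 lb

184.7 lb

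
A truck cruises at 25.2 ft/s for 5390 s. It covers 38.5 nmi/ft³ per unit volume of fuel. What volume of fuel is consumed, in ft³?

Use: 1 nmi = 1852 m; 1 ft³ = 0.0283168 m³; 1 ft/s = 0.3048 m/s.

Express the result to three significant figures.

0.581 ft³

25.2 ft/s → 7.68096 m/s
d = v × t = 7.68096 × 5390 = 41400.4 m
38.5 nmi/ft³ → 2.51801×10⁶ m/m³
V = d / (distance per unit fuel) = 41400.4 / 2.51801×10⁶ = 0.0164417 m³
In ft³: 0.0164417 / 0.0283168 = 0.580634 ft³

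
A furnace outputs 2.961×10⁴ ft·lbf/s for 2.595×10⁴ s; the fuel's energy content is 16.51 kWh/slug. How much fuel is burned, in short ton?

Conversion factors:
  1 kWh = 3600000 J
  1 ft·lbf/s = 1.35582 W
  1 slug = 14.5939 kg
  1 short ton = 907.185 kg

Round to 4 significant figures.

2.961×10⁴ ft·lbf/s → 40145.8 W
E = P × t = 40145.8 × 25950 = 1.04178×10⁹ J
16.51 kWh/slug → 4.07266×10⁶ J/kg
m = E / e_s = 1.04178×10⁹ / 4.07266×10⁶ = 255.798 kg
In short ton: 255.798 / 907.185 = 0.281969 short ton

0.2820 short ton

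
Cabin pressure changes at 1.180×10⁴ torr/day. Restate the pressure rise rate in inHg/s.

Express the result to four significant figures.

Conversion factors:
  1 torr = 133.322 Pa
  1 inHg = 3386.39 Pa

0.005377 inHg/s

1.180×10⁴ torr/day × 133.322 Pa/torr ÷ 86400 s/day = 18.2083 Pa/s
18.2083 Pa/s ÷ 3386.39 Pa/inHg = 0.00537691 inHg/s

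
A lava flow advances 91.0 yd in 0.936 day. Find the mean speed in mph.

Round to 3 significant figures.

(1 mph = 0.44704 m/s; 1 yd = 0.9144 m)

0.00230 mph

91.0 yd × 0.9144 → 83.2104 m
0.936 day × 86400 → 80870.4 s
v = d / t = 83.2104 m / 80870.4 s = 0.00102894 m/s
0.00102894 m/s ÷ (0.44704 m/s/mph) = 0.00230167 mph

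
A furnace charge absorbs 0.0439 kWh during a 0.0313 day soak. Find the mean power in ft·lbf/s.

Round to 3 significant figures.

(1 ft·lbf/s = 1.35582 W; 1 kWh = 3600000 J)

43.1 ft·lbf/s

0.0439 kWh × 3600000 = 158040 J
0.0313 day × 86400 = 2704.32 s
P = E / t = 158040 J / 2704.32 s = 58.4398 W
58.4398 W ÷ (1.35582 W/ft·lbf/s) = 43.1029 ft·lbf/s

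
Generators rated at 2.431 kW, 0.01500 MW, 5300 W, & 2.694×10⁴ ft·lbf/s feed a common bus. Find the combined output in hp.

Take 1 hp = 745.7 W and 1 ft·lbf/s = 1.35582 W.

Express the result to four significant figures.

2.431 kW × 1000 = 2431 W
0.01500 MW × 1000000 = 15000 W
5300 W (already W)
2.694×10⁴ ft·lbf/s × 1.35582 = 36525.8 W
Sum: 2431 + 15000 + 5300 + 36525.8 = 59256.8 W
In hp: 59256.8 / 745.7 = 79.4647 hp

79.46 hp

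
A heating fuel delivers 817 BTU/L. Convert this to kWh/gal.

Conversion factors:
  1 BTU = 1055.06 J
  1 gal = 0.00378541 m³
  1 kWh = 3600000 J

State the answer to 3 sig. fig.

817 BTU/L × 1055.06 J/BTU ÷ 0.001 m³/L = 8.61984×10⁸ J/m³
8.61984×10⁸ J/m³ ÷ 3600000 J/kWh × 0.00378541 m³/gal = 0.906379 kWh/gal

0.906 kWh/gal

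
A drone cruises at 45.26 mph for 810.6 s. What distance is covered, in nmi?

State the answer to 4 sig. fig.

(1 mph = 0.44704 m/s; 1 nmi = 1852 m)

8.856 nmi

45.26 mph × 0.44704 → 20.233 m/s
d = v × t = 20.233 m/s × 810.6 s = 16400.9 m
16400.9 m ÷ (1852 m/nmi) = 8.85578 nmi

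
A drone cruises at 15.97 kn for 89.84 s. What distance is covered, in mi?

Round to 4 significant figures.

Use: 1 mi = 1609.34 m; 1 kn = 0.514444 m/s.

0.4586 mi

15.97 kn × 0.514444 = 8.21567 m/s
d = v × t = 8.21567 m/s × 89.84 s = 738.096 m
738.096 m ÷ (1609.34 m/mi) = 0.458633 mi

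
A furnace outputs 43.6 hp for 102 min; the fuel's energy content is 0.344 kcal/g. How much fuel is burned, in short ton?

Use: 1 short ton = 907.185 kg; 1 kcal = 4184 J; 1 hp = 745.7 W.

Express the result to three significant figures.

0.152 short ton

43.6 hp → 32512.5 W
102 min → 6120 s
E = P × t = 32512.5 × 6120 = 1.98976×10⁸ J
0.344 kcal/g → 1.4393×10⁶ J/kg
m = E / e_s = 1.98976×10⁸ / 1.4393×10⁶ = 138.245 kg
In short ton: 138.245 / 907.185 = 0.152389 short ton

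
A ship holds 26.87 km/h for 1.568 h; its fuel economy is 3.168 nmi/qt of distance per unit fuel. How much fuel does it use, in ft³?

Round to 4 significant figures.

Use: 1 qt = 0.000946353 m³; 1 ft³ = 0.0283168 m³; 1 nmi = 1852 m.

26.87 km/h → 7.46389 m/s
1.568 h → 5644.8 s
d = v × t = 7.46389 × 5644.8 = 42132.2 m
3.168 nmi/qt → 6.19973×10⁶ m/m³
V = d / (distance per unit fuel) = 42132.2 / 6.19973×10⁶ = 0.00679581 m³
In ft³: 0.00679581 / 0.0283168 = 0.239992 ft³

0.2400 ft³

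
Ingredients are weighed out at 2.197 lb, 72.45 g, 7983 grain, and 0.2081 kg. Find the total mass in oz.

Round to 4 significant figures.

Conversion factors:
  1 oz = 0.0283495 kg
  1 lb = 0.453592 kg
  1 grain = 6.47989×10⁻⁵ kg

63.29 oz

2.197 lb × 0.453592 = 0.996542 kg
72.45 g × 0.001 = 0.07245 kg
7983 grain × 6.47989×10⁻⁵ = 0.51729 kg
0.2081 kg (already kg)
Total: 0.996542 + 0.07245 + 0.51729 + 0.2081 = 1.79438 kg
In oz: 1.79438 / 0.0283495 = 63.2949 oz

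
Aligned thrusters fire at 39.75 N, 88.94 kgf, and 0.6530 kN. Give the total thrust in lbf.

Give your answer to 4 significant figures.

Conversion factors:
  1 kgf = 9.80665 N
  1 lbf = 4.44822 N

39.75 N (already N)
88.94 kgf × 9.80665 = 872.203 N
0.6530 kN × 1000 = 653 N
Combined: 39.75 + 872.203 + 653 = 1564.95 N
In lbf: 1564.95 / 4.44822 = 351.815 lbf

351.8 lbf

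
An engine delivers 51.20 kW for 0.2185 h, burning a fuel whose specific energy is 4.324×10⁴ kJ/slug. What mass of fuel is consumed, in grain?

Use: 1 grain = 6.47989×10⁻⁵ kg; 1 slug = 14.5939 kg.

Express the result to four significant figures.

2.098×10⁵ grain

51.20 kW → 51200 W
0.2185 h → 786.6 s
E = P × t = 51200 × 786.6 = 4.02739×10⁷ J
4.324×10⁴ kJ/slug → 2.96288×10⁶ J/kg
m = E / e_s = 4.02739×10⁷ / 2.96288×10⁶ = 13.5928 kg
In grain: 13.5928 / 6.47989×10⁻⁵ = 209769 grain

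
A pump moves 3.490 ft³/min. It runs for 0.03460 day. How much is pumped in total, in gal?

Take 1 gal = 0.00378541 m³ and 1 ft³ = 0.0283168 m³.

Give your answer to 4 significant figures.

3.490 ft³/min → 0.00164709 m³/s
0.03460 day → 2989.44 s
V = Q × t = 0.00164709 × 2989.44 = 4.92388 m³
In gal: 4.92388 / 0.00378541 = 1300.75 gal

1301 gal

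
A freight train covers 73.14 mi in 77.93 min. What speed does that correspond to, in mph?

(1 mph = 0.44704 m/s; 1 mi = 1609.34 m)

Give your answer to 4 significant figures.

56.31 mph

73.14 mi × 1609.34 → 117707 m
77.93 min × 60 → 4675.8 s
v = d / t = 117707 m / 4675.8 s = 25.1737 m/s
25.1737 m/s ÷ (0.44704 m/s/mph) = 56.312 mph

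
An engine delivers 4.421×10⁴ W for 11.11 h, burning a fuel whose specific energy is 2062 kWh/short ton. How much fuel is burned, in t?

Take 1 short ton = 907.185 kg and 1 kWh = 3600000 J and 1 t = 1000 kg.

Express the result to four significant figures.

0.2161 t

11.11 h → 39996 s
E = P × t = 44210 × 39996 = 1.76822×10⁹ J
2062 kWh/short ton → 8.18267×10⁶ J/kg
m = E / e_s = 1.76822×10⁹ / 8.18267×10⁶ = 216.093 kg
In t: 216.093 / 1000 = 0.216093 t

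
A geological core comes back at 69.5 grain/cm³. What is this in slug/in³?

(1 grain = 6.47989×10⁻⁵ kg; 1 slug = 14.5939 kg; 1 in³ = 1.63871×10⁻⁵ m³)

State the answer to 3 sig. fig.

0.00506 slug/in³

69.5 grain/cm³ × 6.47989×10⁻⁵ kg/grain ÷ 10⁻⁶ m³/cm³ = 4503.52 kg/m³
4503.52 kg/m³ ÷ 14.5939 kg/slug × 1.63871×10⁻⁵ m³/in³ = 0.00505688 slug/in³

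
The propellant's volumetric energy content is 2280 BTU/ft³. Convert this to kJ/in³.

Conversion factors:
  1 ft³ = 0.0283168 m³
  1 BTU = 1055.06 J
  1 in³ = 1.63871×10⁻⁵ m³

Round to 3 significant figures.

2280 BTU/ft³ × 1055.06 J/BTU ÷ 0.0283168 m³/ft³ = 8.49509×10⁷ J/m³
8.49509×10⁷ J/m³ ÷ 1000 J/kJ × 1.63871×10⁻⁵ m³/in³ = 1.3921 kJ/in³

1.39 kJ/in³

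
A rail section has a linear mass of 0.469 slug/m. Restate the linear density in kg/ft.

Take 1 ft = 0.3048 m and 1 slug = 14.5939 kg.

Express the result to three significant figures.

2.09 kg/ft

0.469 slug/m × 14.5939 kg/slug = 6.84454 kg/m
6.84454 kg/m × 0.3048 m/ft = 2.08622 kg/ft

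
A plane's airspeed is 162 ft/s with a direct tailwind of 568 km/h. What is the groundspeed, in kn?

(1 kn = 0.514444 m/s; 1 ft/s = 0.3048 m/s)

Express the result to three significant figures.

162 ft/s × 0.3048 = 49.3776 m/s
568 km/h × (1/3.6) = 157.778 m/s
Combined: 49.3776 + 157.778 = 207.156 m/s
In kn: 207.156 / 0.514444 = 402.679 kn

403 kn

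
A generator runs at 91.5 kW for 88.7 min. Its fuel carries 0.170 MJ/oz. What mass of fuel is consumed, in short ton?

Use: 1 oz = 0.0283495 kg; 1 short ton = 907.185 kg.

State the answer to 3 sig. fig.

91.5 kW → 91500 W
88.7 min → 5322 s
E = P × t = 91500 × 5322 = 4.86963×10⁸ J
0.170 MJ/oz → 5.99658×10⁶ J/kg
m = E / e_s = 4.86963×10⁸ / 5.99658×10⁶ = 81.2068 kg
In short ton: 81.2068 / 907.185 = 0.0895151 short ton

0.0895 short ton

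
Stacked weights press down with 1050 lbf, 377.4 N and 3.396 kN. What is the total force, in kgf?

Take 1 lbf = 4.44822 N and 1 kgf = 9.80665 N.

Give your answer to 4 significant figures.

1050 lbf × 4.44822 = 4670.63 N
377.4 N (already N)
3.396 kN × 1000 = 3396 N
Combined: 4670.63 + 377.4 + 3396 = 8444.03 N
In kgf: 8444.03 / 9.80665 = 861.051 kgf

861.1 kgf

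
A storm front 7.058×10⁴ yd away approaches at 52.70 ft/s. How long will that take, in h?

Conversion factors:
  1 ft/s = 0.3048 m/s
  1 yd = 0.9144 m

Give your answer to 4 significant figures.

7.058×10⁴ yd × 0.9144 → 64538.4 m
52.70 ft/s × 0.3048 → 16.063 m/s
t = d / v = 64538.4 m / 16.063 m/s = 4017.83 s
4017.83 s ÷ (3600 s/h) = 1.11606 h

1.116 h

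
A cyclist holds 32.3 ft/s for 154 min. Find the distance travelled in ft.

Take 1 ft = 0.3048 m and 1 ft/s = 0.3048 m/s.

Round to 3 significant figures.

2.98×10⁵ ft

32.3 ft/s × 0.3048 → 9.84504 m/s
154 min × 60 → 9240 s
d = v × t = 9.84504 m/s × 9240 s = 90968.2 m
90968.2 m ÷ (0.3048 m/ft) = 298452 ft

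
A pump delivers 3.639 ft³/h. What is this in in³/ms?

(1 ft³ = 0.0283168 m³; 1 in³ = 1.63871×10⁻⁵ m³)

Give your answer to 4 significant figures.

0.001747 in³/ms

3.639 ft³/h × 0.0283168 m³/ft³ ÷ 3600 s/h = 2.86236×10⁻⁵ m³/s
2.86236×10⁻⁵ m³/s ÷ 1.63871×10⁻⁵ m³/in³ × 0.001 s/ms = 0.00174672 in³/ms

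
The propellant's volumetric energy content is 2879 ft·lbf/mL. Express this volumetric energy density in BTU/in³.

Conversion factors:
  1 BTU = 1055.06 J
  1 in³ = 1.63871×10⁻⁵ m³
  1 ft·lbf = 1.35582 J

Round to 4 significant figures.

2879 ft·lbf/mL × 1.35582 J/ft·lbf ÷ 10⁻⁶ m³/mL = 3.90341×10⁹ J/m³
3.90341×10⁹ J/m³ ÷ 1055.06 J/BTU × 1.63871×10⁻⁵ m³/in³ = 60.6274 BTU/in³

60.63 BTU/in³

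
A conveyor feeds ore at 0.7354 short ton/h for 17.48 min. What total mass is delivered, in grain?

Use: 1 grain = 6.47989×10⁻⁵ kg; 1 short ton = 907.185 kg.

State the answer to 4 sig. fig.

2.999×10⁶ grain

0.7354 short ton/h → 0.185318 kg/s
17.48 min → 1048.8 s
m = ṁ × t = 0.185318 × 1048.8 = 194.362 kg
In grain: 194.362 / 6.47989×10⁻⁵ = 2.99946×10⁶ grain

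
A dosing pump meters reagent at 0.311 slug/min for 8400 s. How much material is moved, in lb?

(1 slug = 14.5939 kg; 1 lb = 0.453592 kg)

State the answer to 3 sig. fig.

0.311 slug/min → 0.075645 kg/s
m = ṁ × t = 0.075645 × 8400 = 635.418 kg
In lb: 635.418 / 0.453592 = 1400.86 lb

1400 lb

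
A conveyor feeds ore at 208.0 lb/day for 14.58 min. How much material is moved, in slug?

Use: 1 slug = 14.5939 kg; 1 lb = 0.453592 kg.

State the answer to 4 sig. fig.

0.06546 slug

208.0 lb/day → 0.00109198 kg/s
14.58 min → 874.8 s
m = ṁ × t = 0.00109198 × 874.8 = 0.955264 kg
In slug: 0.955264 / 14.5939 = 0.0654564 slug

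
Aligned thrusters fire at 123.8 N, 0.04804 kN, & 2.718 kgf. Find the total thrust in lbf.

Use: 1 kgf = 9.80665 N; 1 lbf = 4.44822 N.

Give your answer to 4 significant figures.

44.62 lbf

123.8 N (already N)
0.04804 kN × 1000 = 48.04 N
2.718 kgf × 9.80665 = 26.6545 N
Sum: 123.8 + 48.04 + 26.6545 = 198.494 N
In lbf: 198.494 / 4.44822 = 44.6232 lbf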